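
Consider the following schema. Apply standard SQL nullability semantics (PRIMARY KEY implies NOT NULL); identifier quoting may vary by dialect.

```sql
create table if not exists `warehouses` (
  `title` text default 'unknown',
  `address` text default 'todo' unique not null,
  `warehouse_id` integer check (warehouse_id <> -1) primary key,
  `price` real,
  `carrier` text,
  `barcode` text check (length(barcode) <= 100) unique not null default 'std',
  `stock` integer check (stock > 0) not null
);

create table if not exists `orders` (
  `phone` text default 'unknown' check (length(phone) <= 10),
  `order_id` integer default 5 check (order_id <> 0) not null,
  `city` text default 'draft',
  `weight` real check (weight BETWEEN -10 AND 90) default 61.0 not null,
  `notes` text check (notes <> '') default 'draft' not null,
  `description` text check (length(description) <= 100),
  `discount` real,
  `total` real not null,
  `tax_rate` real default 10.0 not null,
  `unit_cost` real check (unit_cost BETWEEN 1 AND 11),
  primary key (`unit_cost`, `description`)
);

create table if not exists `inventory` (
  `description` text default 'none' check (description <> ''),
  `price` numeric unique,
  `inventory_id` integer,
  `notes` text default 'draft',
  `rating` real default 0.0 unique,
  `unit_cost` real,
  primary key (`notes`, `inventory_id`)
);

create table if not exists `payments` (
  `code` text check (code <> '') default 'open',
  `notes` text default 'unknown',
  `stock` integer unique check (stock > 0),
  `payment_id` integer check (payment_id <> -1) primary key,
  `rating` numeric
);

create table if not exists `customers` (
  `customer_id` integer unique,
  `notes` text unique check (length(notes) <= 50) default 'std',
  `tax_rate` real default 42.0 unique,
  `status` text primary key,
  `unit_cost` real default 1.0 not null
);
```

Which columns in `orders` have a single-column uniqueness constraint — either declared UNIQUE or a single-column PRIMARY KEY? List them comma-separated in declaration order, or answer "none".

- phone: no UNIQUE or single-column PK constraint.
- order_id: no UNIQUE or single-column PK constraint.
- city: no UNIQUE or single-column PK constraint.
- weight: no UNIQUE or single-column PK constraint.
- notes: no UNIQUE or single-column PK constraint.
- description: part of a composite PRIMARY KEY — only the tuple is unique, not this column on its own.
- discount: no UNIQUE or single-column PK constraint.
- total: no UNIQUE or single-column PK constraint.
- tax_rate: no UNIQUE or single-column PK constraint.
- unit_cost: part of a composite PRIMARY KEY — only the tuple is unique, not this column on its own.

none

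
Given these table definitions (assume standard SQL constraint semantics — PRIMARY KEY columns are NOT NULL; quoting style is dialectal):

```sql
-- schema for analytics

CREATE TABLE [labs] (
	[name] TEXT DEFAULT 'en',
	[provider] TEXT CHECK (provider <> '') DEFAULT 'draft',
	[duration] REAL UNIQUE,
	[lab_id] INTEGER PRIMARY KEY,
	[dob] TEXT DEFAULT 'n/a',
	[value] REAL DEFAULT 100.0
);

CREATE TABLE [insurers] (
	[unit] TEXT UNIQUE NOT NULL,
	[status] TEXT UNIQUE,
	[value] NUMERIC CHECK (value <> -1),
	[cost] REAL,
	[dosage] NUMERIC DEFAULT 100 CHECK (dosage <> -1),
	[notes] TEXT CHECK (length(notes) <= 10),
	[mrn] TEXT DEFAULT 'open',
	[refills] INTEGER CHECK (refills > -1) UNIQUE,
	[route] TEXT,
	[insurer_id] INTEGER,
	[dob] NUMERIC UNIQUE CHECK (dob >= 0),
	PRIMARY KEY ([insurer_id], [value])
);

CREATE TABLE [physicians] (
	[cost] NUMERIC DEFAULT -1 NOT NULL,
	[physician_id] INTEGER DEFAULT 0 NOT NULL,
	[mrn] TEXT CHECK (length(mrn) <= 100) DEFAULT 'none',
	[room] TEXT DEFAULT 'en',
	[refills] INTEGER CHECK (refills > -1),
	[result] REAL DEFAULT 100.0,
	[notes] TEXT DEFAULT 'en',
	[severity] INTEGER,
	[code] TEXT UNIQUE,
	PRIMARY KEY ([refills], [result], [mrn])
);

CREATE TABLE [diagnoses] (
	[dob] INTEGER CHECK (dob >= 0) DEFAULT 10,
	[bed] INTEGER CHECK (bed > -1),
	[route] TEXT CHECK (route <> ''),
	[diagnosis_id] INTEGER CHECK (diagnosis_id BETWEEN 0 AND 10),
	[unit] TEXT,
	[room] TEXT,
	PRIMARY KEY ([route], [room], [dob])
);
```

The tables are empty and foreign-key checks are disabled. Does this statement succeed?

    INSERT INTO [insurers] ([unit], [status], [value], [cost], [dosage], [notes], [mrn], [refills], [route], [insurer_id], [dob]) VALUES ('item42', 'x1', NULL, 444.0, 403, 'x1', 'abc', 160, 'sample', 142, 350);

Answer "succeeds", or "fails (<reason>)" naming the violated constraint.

fails (NOT NULL on value)

value is explicitly set to NULL, but value is part of the PRIMARY KEY (implied NOT NULL).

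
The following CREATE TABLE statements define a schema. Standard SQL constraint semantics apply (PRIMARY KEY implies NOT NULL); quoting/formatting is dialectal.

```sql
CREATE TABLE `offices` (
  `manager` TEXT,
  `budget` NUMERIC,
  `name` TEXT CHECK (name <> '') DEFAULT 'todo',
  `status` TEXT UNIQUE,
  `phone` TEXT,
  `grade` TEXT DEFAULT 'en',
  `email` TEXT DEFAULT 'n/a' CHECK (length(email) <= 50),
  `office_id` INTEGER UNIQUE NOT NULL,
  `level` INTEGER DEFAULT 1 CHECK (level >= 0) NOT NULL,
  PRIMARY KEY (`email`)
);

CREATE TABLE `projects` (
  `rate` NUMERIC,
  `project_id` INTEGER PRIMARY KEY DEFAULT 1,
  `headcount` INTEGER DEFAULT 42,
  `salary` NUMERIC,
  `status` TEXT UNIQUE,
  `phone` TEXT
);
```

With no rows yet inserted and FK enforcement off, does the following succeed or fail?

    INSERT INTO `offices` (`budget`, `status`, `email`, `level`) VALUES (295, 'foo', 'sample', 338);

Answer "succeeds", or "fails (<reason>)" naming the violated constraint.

office_id is omitted from the column list and has no DEFAULT, so it would receive NULL.
But office_id is declared NOT NULL.

fails (NOT NULL on office_id)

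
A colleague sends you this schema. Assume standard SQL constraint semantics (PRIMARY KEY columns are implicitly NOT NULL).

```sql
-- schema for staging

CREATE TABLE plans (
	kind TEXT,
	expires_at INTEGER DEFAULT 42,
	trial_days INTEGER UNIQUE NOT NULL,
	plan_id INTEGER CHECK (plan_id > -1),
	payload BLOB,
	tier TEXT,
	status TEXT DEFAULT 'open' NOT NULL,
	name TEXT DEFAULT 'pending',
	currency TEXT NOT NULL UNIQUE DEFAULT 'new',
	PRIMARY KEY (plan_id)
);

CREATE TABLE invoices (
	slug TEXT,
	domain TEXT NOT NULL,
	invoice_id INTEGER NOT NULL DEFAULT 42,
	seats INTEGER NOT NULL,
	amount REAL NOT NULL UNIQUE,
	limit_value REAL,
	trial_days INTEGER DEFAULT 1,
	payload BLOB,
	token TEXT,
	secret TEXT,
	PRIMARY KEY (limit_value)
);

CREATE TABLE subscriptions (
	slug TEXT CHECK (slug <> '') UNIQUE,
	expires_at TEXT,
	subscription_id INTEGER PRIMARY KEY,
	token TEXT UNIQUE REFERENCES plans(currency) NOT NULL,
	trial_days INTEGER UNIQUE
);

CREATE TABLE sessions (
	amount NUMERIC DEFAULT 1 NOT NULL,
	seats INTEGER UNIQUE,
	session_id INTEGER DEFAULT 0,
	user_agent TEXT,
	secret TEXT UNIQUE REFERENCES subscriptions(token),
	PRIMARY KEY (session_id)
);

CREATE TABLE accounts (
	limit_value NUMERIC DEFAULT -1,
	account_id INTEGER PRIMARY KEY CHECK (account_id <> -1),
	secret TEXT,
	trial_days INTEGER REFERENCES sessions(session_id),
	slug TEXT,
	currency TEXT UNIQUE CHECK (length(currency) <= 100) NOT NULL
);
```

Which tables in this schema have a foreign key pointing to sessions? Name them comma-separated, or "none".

- accounts.trial_days references sessions(session_id).

accounts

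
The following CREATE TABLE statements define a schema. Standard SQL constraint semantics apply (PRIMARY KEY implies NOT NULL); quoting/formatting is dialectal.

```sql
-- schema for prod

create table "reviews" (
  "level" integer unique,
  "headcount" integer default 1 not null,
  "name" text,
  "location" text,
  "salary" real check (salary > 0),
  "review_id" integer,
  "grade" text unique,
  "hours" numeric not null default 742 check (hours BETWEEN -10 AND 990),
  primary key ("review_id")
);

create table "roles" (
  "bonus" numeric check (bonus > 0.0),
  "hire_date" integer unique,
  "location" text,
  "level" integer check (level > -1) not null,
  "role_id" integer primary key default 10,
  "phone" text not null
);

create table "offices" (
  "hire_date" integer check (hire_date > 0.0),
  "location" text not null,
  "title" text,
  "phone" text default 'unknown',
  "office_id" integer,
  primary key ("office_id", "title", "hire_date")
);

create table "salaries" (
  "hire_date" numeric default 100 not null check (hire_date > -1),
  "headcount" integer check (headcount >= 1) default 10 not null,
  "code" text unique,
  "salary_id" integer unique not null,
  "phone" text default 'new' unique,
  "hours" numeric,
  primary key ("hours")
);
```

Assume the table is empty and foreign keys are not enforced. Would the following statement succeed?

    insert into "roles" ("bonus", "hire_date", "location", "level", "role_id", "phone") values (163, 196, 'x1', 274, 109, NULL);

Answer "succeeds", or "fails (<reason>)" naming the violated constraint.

fails (NOT NULL on phone)

phone is explicitly set to NULL, but phone is declared NOT NULL.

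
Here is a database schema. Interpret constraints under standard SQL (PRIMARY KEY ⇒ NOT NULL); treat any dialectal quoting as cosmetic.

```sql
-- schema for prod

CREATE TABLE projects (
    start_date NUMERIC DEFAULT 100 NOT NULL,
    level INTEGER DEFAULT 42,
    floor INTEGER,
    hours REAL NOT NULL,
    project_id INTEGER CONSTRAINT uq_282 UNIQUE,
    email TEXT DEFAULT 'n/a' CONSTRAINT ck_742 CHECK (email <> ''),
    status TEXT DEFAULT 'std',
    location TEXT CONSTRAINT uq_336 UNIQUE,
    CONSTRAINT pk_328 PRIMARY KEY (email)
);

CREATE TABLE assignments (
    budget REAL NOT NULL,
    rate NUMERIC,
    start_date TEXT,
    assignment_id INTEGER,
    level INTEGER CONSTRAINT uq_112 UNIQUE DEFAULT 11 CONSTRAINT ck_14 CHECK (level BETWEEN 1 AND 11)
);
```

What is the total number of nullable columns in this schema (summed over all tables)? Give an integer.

9

projects: 5 nullable (level, floor, project_id, status, location — PK (email) and explicit NOT NULL columns excluded).
assignments: 4 nullable (rate, start_date, assignment_id, level — PK none and explicit NOT NULL columns excluded).
Total: 5 + 4 = 9.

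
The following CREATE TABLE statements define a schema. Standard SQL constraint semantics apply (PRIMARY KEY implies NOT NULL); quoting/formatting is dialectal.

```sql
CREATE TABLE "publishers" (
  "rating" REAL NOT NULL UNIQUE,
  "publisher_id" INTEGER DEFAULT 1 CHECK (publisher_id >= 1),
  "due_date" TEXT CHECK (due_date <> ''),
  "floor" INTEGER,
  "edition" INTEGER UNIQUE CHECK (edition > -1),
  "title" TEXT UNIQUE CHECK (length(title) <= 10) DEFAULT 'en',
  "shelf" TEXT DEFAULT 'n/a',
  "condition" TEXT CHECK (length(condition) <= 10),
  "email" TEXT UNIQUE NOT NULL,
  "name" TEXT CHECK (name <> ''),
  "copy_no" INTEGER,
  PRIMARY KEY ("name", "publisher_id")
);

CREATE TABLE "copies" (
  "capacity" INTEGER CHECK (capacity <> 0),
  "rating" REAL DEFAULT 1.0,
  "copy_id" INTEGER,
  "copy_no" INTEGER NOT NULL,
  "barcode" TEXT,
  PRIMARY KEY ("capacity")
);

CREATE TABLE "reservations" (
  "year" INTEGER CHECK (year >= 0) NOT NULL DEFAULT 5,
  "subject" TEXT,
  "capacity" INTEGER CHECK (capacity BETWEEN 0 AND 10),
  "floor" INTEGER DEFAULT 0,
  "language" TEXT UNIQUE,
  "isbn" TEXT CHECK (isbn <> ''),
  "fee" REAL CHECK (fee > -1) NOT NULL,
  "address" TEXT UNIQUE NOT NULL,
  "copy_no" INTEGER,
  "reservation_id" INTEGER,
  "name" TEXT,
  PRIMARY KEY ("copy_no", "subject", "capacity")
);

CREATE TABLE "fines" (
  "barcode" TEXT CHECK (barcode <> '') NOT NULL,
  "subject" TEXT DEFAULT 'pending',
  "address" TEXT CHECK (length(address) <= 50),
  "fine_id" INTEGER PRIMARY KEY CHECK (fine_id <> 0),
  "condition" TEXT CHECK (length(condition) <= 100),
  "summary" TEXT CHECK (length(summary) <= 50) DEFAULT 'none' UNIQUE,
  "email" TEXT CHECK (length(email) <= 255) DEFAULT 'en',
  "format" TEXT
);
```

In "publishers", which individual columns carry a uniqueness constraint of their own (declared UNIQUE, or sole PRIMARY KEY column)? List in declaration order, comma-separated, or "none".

- rating: declared UNIQUE → unique.
- publisher_id: part of a composite PRIMARY KEY — only the tuple is unique, not this column on its own.
- due_date: no UNIQUE or single-column PK constraint.
- floor: no UNIQUE or single-column PK constraint.
- edition: declared UNIQUE → unique.
- title: declared UNIQUE → unique.
- shelf: no UNIQUE or single-column PK constraint.
- condition: no UNIQUE or single-column PK constraint.
- email: declared UNIQUE → unique.
- name: part of a composite PRIMARY KEY — only the tuple is unique, not this column on its own.
- copy_no: no UNIQUE or single-column PK constraint.

rating, edition, title, email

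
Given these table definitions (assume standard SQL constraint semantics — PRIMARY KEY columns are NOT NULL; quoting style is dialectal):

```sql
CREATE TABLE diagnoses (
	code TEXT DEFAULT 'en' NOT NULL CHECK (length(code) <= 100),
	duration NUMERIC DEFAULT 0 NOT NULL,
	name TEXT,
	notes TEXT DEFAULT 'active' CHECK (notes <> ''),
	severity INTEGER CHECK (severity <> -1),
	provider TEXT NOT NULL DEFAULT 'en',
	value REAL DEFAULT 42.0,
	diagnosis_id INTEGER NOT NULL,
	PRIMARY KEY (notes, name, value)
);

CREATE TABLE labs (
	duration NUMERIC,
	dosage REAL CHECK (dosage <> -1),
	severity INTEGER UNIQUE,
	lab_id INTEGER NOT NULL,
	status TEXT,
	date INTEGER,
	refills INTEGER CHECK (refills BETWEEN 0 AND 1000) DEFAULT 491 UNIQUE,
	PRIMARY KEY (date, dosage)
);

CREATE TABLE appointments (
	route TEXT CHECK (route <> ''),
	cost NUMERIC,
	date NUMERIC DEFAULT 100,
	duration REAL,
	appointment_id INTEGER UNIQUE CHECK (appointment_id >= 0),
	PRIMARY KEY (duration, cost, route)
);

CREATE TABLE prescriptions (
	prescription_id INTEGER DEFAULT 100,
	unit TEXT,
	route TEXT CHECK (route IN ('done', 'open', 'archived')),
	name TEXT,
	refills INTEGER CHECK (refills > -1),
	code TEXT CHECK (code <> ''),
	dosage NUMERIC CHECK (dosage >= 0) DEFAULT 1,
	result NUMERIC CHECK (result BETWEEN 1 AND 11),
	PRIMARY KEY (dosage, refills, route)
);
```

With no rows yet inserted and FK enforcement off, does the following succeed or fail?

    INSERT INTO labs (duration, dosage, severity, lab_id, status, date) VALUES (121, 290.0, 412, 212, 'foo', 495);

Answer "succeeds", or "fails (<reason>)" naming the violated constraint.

succeeds

NOT NULL columns: date is supplied; dosage is supplied; lab_id is supplied.
CHECK constraints: 290.0 satisfies (dosage <> -1).
No constraint is violated.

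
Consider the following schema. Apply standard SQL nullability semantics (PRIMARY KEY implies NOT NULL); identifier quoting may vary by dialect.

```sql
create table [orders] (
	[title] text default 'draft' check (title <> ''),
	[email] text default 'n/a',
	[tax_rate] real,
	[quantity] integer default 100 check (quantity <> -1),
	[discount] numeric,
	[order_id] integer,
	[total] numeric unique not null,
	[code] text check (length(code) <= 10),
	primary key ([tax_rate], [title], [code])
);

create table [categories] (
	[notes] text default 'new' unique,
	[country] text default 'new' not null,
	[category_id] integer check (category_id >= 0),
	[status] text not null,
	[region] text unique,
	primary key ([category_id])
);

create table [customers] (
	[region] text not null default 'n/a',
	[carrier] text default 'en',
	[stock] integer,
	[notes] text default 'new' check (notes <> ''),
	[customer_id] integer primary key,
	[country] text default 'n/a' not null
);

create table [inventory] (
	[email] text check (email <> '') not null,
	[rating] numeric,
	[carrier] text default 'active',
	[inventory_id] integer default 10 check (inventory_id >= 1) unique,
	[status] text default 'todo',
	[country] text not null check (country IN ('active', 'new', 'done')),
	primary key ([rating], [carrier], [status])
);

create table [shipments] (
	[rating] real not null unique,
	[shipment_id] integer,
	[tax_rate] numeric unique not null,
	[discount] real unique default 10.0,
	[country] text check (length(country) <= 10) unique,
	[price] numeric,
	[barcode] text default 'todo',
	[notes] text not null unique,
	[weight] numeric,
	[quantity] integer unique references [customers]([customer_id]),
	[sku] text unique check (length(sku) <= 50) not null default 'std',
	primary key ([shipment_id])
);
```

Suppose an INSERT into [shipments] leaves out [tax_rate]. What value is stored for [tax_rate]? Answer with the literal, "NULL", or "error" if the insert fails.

tax_rate has no DEFAULT clause.
Omitting it would insert NULL, but it is declared NOT NULL, so the INSERT fails.

error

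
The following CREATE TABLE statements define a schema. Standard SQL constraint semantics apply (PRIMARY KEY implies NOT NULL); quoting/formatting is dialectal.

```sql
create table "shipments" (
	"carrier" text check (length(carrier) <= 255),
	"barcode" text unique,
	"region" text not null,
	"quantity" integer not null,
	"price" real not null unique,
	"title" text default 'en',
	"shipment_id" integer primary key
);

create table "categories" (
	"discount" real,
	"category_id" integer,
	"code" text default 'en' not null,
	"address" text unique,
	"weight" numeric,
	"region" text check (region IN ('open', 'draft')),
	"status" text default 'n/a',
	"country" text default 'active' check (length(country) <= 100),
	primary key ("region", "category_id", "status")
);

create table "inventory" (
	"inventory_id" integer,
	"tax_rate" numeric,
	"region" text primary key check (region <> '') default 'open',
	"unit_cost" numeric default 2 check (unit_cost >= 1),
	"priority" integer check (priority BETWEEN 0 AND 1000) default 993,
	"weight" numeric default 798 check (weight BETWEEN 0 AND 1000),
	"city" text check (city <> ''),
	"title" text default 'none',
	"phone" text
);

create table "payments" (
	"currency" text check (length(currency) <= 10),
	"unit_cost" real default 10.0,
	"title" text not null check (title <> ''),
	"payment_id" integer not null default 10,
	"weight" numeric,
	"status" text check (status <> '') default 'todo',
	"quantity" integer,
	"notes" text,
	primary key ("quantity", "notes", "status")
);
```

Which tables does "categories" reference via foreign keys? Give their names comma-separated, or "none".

No column in categories has a REFERENCES clause.

none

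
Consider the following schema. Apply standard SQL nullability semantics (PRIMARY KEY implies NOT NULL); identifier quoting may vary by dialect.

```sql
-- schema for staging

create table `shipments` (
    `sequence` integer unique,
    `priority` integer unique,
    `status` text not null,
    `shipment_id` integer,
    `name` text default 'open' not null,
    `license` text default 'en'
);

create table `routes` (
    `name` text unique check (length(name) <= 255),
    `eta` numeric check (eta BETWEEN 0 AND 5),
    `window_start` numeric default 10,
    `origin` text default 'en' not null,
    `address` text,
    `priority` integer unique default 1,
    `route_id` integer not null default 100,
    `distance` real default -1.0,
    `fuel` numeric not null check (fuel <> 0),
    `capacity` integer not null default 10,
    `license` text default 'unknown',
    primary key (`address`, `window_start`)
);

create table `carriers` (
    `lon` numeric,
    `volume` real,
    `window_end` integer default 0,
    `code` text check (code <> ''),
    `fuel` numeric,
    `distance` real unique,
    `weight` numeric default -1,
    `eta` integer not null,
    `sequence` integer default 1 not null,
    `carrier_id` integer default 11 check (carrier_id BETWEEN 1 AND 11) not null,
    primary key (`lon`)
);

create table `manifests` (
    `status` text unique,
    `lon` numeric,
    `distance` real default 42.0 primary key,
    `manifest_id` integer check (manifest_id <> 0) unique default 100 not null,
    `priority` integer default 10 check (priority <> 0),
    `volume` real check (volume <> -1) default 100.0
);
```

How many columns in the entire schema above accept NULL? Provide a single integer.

19

shipments: 4 nullable (sequence, priority, shipment_id, license — PK none and explicit NOT NULL columns excluded).
routes: 5 nullable (name, eta, priority, distance, license — PK (address, window_start) and explicit NOT NULL columns excluded).
carriers: 6 nullable (volume, window_end, code, fuel, distance, weight — PK (lon) and explicit NOT NULL columns excluded).
manifests: 4 nullable (status, lon, priority, volume — PK (distance) and explicit NOT NULL columns excluded).
Total: 4 + 5 + 6 + 4 = 19.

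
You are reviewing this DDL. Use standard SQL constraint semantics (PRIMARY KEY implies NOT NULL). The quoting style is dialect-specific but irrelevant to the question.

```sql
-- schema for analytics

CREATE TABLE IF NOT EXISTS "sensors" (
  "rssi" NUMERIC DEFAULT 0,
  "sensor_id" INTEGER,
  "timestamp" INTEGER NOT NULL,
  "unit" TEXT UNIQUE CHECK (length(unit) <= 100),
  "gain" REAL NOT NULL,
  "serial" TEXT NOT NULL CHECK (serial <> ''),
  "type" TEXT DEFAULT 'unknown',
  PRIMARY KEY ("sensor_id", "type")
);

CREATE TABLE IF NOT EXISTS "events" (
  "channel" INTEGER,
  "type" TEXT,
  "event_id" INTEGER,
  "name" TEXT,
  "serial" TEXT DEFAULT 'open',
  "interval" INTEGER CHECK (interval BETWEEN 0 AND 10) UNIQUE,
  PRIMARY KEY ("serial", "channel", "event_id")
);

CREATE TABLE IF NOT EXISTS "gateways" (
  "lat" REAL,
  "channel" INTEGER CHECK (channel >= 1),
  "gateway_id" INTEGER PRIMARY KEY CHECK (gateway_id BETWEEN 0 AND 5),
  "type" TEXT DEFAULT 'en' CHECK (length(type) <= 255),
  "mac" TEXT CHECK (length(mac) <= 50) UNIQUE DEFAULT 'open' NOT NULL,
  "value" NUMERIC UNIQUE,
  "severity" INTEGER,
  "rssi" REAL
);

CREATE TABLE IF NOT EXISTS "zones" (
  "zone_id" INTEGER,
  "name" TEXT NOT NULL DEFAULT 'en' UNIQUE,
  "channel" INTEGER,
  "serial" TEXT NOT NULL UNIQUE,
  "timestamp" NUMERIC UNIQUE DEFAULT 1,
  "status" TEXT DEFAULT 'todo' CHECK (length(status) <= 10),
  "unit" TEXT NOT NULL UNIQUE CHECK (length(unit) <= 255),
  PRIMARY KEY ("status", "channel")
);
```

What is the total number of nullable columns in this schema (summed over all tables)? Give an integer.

sensors: 2 nullable (rssi, unit — PK (sensor_id, type) and explicit NOT NULL columns excluded).
events: 3 nullable (type, name, interval — PK (serial, channel, event_id) and explicit NOT NULL columns excluded).
gateways: 6 nullable (lat, channel, type, value, severity, rssi — PK (gateway_id) and explicit NOT NULL columns excluded).
zones: 2 nullable (zone_id, timestamp — PK (status, channel) and explicit NOT NULL columns excluded).
Total: 2 + 3 + 6 + 2 = 13.

13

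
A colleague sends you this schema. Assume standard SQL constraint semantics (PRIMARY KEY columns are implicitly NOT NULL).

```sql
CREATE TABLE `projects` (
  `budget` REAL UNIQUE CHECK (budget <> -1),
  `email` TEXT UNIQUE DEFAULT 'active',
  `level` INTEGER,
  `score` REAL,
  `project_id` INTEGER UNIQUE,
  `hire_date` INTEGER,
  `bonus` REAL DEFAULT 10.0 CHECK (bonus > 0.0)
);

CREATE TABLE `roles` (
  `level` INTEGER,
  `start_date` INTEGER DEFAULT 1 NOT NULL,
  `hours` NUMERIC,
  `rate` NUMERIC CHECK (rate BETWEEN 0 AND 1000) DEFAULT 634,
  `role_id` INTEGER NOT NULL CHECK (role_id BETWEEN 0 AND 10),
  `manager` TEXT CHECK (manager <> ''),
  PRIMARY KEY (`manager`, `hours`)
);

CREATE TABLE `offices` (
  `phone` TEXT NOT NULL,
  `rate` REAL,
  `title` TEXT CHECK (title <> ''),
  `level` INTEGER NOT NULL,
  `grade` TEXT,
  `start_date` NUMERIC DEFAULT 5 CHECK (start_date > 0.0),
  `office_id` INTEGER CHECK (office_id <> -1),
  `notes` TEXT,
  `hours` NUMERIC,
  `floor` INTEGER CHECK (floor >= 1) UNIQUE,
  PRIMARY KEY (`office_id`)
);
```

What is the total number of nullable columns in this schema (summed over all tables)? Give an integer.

16

projects: 7 nullable (budget, email, level, score, project_id, hire_date, bonus — PK none and explicit NOT NULL columns excluded).
roles: 2 nullable (level, rate — PK (manager, hours) and explicit NOT NULL columns excluded).
offices: 7 nullable (rate, title, grade, start_date, notes, hours, floor — PK (office_id) and explicit NOT NULL columns excluded).
Total: 7 + 2 + 7 = 16.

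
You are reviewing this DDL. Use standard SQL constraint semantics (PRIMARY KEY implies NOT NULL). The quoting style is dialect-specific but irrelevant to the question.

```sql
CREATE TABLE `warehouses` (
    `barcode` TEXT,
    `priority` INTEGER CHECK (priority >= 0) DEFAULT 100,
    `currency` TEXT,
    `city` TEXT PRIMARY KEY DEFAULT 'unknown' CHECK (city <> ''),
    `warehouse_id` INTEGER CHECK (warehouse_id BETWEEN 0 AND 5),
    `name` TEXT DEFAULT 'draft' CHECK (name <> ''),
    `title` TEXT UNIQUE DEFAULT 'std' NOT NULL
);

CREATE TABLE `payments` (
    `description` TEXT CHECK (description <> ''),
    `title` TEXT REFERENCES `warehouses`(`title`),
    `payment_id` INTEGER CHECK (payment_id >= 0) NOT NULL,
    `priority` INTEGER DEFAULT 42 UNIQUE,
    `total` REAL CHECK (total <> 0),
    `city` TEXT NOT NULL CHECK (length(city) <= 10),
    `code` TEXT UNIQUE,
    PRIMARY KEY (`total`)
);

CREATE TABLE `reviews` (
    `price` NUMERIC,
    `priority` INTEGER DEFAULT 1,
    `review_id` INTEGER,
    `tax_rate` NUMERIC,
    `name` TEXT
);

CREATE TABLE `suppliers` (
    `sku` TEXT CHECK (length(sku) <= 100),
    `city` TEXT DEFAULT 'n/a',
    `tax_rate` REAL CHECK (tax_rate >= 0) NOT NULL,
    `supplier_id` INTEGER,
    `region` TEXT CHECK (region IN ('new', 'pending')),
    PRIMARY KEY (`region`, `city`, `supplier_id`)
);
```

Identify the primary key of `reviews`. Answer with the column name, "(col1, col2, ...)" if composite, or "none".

none

No column is declared PRIMARY KEY inline, and there is no table-level PRIMARY KEY clause in reviews.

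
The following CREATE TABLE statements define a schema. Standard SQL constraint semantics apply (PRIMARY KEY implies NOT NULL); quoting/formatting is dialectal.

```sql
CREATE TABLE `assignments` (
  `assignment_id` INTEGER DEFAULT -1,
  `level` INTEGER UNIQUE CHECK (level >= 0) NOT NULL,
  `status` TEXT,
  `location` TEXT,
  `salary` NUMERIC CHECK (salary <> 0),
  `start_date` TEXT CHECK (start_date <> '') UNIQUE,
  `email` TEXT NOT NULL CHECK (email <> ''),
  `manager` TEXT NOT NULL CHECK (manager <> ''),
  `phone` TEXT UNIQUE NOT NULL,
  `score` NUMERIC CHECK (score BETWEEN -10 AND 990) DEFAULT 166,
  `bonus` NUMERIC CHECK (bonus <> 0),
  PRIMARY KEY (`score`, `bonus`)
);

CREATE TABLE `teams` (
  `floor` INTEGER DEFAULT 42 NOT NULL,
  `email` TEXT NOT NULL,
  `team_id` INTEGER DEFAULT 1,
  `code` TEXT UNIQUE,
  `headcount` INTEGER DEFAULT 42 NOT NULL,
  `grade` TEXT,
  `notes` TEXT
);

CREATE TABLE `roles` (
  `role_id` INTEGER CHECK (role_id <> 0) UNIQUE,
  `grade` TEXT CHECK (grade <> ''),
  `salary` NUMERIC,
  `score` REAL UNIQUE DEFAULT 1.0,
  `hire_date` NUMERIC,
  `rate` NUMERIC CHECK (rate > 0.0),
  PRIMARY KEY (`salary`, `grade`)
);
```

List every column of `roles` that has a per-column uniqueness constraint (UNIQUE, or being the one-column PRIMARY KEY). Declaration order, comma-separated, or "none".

- role_id: declared UNIQUE → unique.
- grade: part of a composite PRIMARY KEY — only the tuple is unique, not this column on its own.
- salary: part of a composite PRIMARY KEY — only the tuple is unique, not this column on its own.
- score: declared UNIQUE → unique.
- hire_date: no UNIQUE or single-column PK constraint.
- rate: no UNIQUE or single-column PK constraint.

role_id, score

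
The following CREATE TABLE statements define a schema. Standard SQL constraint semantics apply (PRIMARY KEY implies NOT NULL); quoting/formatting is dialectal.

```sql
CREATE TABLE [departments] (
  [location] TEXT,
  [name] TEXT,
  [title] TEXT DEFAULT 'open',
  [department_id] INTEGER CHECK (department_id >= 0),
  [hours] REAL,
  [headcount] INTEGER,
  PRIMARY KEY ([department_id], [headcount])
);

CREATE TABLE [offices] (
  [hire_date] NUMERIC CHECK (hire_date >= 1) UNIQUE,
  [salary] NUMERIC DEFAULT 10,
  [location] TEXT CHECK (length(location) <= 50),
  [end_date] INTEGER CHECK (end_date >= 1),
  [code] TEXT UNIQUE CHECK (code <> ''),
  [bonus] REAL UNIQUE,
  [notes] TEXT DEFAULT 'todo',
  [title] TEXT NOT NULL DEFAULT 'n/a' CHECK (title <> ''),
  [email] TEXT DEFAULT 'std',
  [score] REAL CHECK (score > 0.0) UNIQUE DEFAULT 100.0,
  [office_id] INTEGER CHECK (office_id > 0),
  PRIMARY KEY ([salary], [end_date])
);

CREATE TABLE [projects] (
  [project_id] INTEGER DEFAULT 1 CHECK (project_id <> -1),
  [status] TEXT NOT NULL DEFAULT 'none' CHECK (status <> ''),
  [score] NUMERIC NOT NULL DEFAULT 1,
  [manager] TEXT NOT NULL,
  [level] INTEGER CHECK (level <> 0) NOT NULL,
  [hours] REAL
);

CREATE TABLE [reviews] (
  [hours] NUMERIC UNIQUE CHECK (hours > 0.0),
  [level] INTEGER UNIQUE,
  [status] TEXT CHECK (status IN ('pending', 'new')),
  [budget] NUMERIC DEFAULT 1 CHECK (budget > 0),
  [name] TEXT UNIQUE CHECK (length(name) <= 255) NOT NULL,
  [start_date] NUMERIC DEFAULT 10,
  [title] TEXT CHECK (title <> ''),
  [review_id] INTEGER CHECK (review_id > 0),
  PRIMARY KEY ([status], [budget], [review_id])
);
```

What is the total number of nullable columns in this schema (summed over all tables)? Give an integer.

departments: 4 nullable (location, name, title, hours — PK (department_id, headcount) and explicit NOT NULL columns excluded).
offices: 8 nullable (hire_date, location, code, bonus, notes, email, score, office_id — PK (salary, end_date) and explicit NOT NULL columns excluded).
projects: 2 nullable (project_id, hours — PK none and explicit NOT NULL columns excluded).
reviews: 4 nullable (hours, level, start_date, title — PK (status, budget, review_id) and explicit NOT NULL columns excluded).
Total: 4 + 8 + 2 + 4 = 18.

18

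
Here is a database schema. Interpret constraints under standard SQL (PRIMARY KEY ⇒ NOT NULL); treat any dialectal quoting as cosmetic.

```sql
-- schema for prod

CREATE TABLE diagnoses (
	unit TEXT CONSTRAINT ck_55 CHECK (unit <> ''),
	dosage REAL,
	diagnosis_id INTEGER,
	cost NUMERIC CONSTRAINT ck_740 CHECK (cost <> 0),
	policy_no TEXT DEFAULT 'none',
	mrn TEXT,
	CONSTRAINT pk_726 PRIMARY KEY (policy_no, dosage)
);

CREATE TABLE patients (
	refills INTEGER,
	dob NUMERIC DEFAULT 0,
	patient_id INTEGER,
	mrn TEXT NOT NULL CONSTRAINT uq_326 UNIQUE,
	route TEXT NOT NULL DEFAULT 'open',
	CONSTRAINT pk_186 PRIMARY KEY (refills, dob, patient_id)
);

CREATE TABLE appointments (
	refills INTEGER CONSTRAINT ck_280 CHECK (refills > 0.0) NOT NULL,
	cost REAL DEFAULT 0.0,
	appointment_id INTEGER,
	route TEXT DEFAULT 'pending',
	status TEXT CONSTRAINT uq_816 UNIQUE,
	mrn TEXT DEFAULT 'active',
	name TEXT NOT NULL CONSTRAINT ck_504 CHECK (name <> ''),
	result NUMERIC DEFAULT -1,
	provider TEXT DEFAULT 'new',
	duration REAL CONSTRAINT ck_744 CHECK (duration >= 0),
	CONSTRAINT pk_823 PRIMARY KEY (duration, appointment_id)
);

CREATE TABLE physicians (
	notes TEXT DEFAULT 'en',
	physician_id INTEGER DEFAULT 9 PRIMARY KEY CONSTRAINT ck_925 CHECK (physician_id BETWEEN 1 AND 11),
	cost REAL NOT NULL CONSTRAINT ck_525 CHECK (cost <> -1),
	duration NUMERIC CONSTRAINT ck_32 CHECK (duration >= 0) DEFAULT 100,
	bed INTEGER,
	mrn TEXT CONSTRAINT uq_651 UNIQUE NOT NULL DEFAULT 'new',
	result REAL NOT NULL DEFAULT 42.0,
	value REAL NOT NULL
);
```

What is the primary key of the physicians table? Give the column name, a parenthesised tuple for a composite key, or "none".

physician_id is declared PRIMARY KEY inline on the column.

physician_id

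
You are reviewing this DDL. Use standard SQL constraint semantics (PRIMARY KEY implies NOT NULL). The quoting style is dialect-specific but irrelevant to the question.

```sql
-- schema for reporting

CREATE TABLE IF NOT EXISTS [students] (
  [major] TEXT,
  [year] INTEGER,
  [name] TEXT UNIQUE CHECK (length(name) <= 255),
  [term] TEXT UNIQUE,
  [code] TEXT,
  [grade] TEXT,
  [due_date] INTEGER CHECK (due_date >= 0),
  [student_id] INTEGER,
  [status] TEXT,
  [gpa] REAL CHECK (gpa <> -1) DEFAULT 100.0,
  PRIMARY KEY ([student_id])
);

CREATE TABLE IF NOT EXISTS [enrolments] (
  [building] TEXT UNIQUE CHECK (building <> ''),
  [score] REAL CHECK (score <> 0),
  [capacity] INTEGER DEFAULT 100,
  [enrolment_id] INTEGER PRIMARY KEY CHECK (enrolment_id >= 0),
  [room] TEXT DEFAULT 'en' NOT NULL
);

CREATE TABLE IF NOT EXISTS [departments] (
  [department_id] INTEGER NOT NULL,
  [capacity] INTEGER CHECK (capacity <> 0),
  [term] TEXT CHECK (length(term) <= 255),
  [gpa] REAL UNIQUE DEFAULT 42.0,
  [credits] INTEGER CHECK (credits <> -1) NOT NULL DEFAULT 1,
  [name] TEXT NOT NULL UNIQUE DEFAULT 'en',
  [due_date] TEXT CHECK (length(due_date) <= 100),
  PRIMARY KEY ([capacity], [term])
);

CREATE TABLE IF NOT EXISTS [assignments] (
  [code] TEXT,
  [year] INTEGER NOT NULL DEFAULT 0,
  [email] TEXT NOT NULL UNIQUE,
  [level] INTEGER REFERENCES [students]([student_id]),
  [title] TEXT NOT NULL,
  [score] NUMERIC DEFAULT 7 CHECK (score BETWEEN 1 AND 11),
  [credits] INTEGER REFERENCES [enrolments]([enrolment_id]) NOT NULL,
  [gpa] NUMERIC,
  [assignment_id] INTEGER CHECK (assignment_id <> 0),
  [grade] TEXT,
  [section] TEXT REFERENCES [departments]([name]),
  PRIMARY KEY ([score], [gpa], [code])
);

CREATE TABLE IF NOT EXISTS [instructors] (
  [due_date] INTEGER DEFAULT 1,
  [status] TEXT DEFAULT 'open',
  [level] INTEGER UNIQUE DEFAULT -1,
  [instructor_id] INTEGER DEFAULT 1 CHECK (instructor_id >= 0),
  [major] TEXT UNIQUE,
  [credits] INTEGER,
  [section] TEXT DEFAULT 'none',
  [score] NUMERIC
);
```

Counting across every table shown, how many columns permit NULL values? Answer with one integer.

students: 9 nullable (major, year, name, term, code, grade, due_date, status, gpa — PK (student_id) and explicit NOT NULL columns excluded).
enrolments: 3 nullable (building, score, capacity — PK (enrolment_id) and explicit NOT NULL columns excluded).
departments: 2 nullable (gpa, due_date — PK (capacity, term) and explicit NOT NULL columns excluded).
assignments: 4 nullable (level, assignment_id, grade, section — PK (score, gpa, code) and explicit NOT NULL columns excluded).
instructors: 8 nullable (due_date, status, level, instructor_id, major, credits, section, score — PK none and explicit NOT NULL columns excluded).
Total: 9 + 3 + 2 + 4 + 8 = 26.

26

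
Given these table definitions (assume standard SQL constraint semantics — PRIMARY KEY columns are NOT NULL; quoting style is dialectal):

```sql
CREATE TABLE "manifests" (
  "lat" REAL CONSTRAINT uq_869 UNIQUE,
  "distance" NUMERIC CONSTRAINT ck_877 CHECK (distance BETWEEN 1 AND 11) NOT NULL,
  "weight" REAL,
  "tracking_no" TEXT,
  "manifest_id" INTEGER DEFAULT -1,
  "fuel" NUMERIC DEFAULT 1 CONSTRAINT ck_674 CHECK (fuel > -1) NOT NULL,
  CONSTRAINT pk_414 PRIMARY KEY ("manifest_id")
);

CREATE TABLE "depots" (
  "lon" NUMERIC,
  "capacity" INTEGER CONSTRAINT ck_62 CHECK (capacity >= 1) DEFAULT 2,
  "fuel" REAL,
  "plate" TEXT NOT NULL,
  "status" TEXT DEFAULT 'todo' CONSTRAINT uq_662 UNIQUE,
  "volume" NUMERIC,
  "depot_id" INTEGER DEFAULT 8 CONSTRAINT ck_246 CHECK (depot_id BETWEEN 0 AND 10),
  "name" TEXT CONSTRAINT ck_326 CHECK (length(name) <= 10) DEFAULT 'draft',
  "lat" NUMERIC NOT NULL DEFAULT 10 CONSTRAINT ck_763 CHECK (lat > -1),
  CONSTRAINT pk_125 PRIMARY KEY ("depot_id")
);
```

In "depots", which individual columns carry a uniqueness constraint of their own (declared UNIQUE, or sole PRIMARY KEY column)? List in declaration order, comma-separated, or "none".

status, depot_id

- lon: no UNIQUE or single-column PK constraint.
- capacity: no UNIQUE or single-column PK constraint.
- fuel: no UNIQUE or single-column PK constraint.
- plate: no UNIQUE or single-column PK constraint.
- status: declared UNIQUE → unique.
- volume: no UNIQUE or single-column PK constraint.
- depot_id: single-column PRIMARY KEY → unique.
- name: no UNIQUE or single-column PK constraint.
- lat: no UNIQUE or single-column PK constraint.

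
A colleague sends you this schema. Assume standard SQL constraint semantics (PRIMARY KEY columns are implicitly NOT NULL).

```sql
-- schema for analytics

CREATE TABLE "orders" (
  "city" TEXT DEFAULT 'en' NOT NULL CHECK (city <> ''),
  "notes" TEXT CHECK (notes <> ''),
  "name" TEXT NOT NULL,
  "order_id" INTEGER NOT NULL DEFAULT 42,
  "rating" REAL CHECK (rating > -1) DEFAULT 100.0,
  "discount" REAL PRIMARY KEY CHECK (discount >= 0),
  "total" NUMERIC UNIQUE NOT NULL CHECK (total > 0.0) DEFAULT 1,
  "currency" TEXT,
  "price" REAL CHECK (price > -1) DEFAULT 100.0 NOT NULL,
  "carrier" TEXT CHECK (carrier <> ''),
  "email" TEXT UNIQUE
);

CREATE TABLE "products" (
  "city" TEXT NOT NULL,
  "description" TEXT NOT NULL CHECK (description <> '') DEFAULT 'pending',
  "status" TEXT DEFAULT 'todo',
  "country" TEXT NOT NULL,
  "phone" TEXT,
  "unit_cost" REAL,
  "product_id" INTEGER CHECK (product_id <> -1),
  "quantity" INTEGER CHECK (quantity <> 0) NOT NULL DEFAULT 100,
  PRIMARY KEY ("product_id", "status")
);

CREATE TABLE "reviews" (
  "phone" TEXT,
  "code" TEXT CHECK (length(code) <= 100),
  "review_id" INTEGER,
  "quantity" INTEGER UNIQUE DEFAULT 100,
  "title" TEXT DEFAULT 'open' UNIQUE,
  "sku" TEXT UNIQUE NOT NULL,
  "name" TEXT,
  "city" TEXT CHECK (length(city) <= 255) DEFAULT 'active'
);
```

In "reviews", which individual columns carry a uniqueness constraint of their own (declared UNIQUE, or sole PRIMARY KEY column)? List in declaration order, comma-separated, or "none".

quantity, title, sku

- phone: no UNIQUE or single-column PK constraint.
- code: no UNIQUE or single-column PK constraint.
- review_id: no UNIQUE or single-column PK constraint.
- quantity: declared UNIQUE → unique.
- title: declared UNIQUE → unique.
- sku: declared UNIQUE → unique.
- name: no UNIQUE or single-column PK constraint.
- city: no UNIQUE or single-column PK constraint.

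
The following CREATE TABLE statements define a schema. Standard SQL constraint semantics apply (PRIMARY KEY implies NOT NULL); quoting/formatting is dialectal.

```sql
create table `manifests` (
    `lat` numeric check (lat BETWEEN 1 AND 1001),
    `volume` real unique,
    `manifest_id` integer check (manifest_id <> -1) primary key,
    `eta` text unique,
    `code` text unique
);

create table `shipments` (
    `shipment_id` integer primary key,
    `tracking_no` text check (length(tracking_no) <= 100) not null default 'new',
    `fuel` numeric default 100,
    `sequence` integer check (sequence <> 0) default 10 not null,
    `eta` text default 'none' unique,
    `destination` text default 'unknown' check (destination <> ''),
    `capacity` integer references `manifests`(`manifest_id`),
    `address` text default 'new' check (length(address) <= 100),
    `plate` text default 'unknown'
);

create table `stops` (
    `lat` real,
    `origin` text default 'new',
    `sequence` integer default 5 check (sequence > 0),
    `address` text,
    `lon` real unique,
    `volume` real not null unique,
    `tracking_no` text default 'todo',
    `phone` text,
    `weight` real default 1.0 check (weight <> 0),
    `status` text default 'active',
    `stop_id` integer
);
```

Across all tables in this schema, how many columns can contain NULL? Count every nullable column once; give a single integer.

20

manifests: 4 nullable (lat, volume, eta, code — PK (manifest_id) and explicit NOT NULL columns excluded).
shipments: 6 nullable (fuel, eta, destination, capacity, address, plate — PK (shipment_id) and explicit NOT NULL columns excluded).
stops: 10 nullable (lat, origin, sequence, address, lon, tracking_no, phone, weight, status, stop_id — PK none and explicit NOT NULL columns excluded).
Total: 4 + 6 + 10 = 20.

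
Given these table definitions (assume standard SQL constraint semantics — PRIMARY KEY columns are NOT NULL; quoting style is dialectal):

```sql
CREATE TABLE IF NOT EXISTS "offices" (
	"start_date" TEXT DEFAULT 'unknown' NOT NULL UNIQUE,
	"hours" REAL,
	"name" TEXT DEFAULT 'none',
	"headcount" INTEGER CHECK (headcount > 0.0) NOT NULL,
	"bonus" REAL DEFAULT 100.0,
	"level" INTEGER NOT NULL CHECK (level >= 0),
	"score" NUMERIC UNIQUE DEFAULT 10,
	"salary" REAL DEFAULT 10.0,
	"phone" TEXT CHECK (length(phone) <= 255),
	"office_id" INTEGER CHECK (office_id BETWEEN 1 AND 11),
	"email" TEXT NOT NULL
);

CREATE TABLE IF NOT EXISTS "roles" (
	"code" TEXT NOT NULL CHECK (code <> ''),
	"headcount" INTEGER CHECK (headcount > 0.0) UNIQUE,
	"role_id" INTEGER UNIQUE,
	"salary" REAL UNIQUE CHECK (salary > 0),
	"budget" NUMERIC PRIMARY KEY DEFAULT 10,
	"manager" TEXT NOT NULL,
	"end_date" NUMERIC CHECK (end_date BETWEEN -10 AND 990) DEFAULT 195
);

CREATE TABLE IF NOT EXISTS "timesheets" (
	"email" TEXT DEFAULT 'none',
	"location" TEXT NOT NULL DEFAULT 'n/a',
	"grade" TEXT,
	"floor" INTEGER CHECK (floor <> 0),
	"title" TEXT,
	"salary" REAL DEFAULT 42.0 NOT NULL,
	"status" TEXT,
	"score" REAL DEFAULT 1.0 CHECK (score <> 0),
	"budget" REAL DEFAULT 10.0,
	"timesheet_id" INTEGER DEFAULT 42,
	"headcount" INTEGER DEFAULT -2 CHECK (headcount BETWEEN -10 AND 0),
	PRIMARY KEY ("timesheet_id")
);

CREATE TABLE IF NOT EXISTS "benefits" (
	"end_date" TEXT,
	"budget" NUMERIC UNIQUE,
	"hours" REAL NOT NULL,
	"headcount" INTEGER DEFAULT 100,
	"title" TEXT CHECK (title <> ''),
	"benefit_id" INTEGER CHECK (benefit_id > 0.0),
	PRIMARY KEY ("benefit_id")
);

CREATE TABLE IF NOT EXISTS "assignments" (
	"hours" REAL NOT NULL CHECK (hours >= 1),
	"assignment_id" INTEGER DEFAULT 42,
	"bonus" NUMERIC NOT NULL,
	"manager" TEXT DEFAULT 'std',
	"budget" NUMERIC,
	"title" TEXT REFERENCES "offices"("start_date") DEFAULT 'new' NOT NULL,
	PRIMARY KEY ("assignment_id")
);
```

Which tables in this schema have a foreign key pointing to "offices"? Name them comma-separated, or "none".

- assignments.title references offices(start_date).

assignments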